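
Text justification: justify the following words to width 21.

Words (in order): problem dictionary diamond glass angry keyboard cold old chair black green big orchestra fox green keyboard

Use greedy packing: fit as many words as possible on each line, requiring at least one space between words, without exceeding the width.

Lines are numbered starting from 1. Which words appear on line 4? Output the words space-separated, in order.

Line 1: ['problem', 'dictionary'] (min_width=18, slack=3)
Line 2: ['diamond', 'glass', 'angry'] (min_width=19, slack=2)
Line 3: ['keyboard', 'cold', 'old'] (min_width=17, slack=4)
Line 4: ['chair', 'black', 'green', 'big'] (min_width=21, slack=0)
Line 5: ['orchestra', 'fox', 'green'] (min_width=19, slack=2)
Line 6: ['keyboard'] (min_width=8, slack=13)

Answer: chair black green big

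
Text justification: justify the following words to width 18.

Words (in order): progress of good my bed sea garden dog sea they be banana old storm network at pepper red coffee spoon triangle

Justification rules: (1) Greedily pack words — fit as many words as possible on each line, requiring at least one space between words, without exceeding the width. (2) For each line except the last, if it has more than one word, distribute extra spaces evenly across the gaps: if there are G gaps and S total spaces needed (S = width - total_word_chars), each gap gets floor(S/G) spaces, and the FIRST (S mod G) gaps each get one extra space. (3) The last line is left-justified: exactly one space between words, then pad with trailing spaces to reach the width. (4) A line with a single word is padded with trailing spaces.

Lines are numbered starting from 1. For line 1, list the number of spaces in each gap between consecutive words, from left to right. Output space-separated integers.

Answer: 2 2

Derivation:
Line 1: ['progress', 'of', 'good'] (min_width=16, slack=2)
Line 2: ['my', 'bed', 'sea', 'garden'] (min_width=17, slack=1)
Line 3: ['dog', 'sea', 'they', 'be'] (min_width=15, slack=3)
Line 4: ['banana', 'old', 'storm'] (min_width=16, slack=2)
Line 5: ['network', 'at', 'pepper'] (min_width=17, slack=1)
Line 6: ['red', 'coffee', 'spoon'] (min_width=16, slack=2)
Line 7: ['triangle'] (min_width=8, slack=10)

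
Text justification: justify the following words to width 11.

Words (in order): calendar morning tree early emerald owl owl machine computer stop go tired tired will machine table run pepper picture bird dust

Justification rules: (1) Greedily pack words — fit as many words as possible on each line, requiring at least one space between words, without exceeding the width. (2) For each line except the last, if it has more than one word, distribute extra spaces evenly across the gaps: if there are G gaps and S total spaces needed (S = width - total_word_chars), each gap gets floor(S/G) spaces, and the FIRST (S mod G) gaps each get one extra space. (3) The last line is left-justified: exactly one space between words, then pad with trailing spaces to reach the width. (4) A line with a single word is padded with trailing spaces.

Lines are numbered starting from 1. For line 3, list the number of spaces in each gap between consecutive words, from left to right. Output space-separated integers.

Line 1: ['calendar'] (min_width=8, slack=3)
Line 2: ['morning'] (min_width=7, slack=4)
Line 3: ['tree', 'early'] (min_width=10, slack=1)
Line 4: ['emerald', 'owl'] (min_width=11, slack=0)
Line 5: ['owl', 'machine'] (min_width=11, slack=0)
Line 6: ['computer'] (min_width=8, slack=3)
Line 7: ['stop', 'go'] (min_width=7, slack=4)
Line 8: ['tired', 'tired'] (min_width=11, slack=0)
Line 9: ['will'] (min_width=4, slack=7)
Line 10: ['machine'] (min_width=7, slack=4)
Line 11: ['table', 'run'] (min_width=9, slack=2)
Line 12: ['pepper'] (min_width=6, slack=5)
Line 13: ['picture'] (min_width=7, slack=4)
Line 14: ['bird', 'dust'] (min_width=9, slack=2)

Answer: 2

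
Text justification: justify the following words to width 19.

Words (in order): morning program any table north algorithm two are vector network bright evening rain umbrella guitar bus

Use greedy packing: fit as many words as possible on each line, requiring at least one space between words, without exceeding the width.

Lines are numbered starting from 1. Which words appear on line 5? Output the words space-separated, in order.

Line 1: ['morning', 'program', 'any'] (min_width=19, slack=0)
Line 2: ['table', 'north'] (min_width=11, slack=8)
Line 3: ['algorithm', 'two', 'are'] (min_width=17, slack=2)
Line 4: ['vector', 'network'] (min_width=14, slack=5)
Line 5: ['bright', 'evening', 'rain'] (min_width=19, slack=0)
Line 6: ['umbrella', 'guitar', 'bus'] (min_width=19, slack=0)

Answer: bright evening rain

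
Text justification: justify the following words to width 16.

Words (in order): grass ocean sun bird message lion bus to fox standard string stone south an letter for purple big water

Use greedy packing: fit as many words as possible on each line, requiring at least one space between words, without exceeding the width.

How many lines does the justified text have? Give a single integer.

Answer: 7

Derivation:
Line 1: ['grass', 'ocean', 'sun'] (min_width=15, slack=1)
Line 2: ['bird', 'message'] (min_width=12, slack=4)
Line 3: ['lion', 'bus', 'to', 'fox'] (min_width=15, slack=1)
Line 4: ['standard', 'string'] (min_width=15, slack=1)
Line 5: ['stone', 'south', 'an'] (min_width=14, slack=2)
Line 6: ['letter', 'for'] (min_width=10, slack=6)
Line 7: ['purple', 'big', 'water'] (min_width=16, slack=0)
Total lines: 7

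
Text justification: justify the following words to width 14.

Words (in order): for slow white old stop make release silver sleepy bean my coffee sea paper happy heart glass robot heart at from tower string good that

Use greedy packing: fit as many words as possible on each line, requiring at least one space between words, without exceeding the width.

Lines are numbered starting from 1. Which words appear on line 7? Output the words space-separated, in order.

Answer: heart glass

Derivation:
Line 1: ['for', 'slow', 'white'] (min_width=14, slack=0)
Line 2: ['old', 'stop', 'make'] (min_width=13, slack=1)
Line 3: ['release', 'silver'] (min_width=14, slack=0)
Line 4: ['sleepy', 'bean', 'my'] (min_width=14, slack=0)
Line 5: ['coffee', 'sea'] (min_width=10, slack=4)
Line 6: ['paper', 'happy'] (min_width=11, slack=3)
Line 7: ['heart', 'glass'] (min_width=11, slack=3)
Line 8: ['robot', 'heart', 'at'] (min_width=14, slack=0)
Line 9: ['from', 'tower'] (min_width=10, slack=4)
Line 10: ['string', 'good'] (min_width=11, slack=3)
Line 11: ['that'] (min_width=4, slack=10)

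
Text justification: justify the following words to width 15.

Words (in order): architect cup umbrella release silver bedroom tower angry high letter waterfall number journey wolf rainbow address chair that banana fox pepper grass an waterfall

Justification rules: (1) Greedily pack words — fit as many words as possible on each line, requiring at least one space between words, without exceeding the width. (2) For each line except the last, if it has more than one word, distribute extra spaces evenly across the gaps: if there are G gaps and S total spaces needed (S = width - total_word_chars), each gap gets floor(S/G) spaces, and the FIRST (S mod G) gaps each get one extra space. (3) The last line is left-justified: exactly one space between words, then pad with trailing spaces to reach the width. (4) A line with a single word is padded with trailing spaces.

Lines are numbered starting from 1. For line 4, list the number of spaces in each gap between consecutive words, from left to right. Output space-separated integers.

Line 1: ['architect', 'cup'] (min_width=13, slack=2)
Line 2: ['umbrella'] (min_width=8, slack=7)
Line 3: ['release', 'silver'] (min_width=14, slack=1)
Line 4: ['bedroom', 'tower'] (min_width=13, slack=2)
Line 5: ['angry', 'high'] (min_width=10, slack=5)
Line 6: ['letter'] (min_width=6, slack=9)
Line 7: ['waterfall'] (min_width=9, slack=6)
Line 8: ['number', 'journey'] (min_width=14, slack=1)
Line 9: ['wolf', 'rainbow'] (min_width=12, slack=3)
Line 10: ['address', 'chair'] (min_width=13, slack=2)
Line 11: ['that', 'banana', 'fox'] (min_width=15, slack=0)
Line 12: ['pepper', 'grass', 'an'] (min_width=15, slack=0)
Line 13: ['waterfall'] (min_width=9, slack=6)

Answer: 3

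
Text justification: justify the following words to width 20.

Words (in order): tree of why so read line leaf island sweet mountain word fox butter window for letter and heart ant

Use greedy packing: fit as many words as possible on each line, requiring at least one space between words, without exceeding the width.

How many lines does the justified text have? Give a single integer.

Answer: 6

Derivation:
Line 1: ['tree', 'of', 'why', 'so', 'read'] (min_width=19, slack=1)
Line 2: ['line', 'leaf', 'island'] (min_width=16, slack=4)
Line 3: ['sweet', 'mountain', 'word'] (min_width=19, slack=1)
Line 4: ['fox', 'butter', 'window'] (min_width=17, slack=3)
Line 5: ['for', 'letter', 'and', 'heart'] (min_width=20, slack=0)
Line 6: ['ant'] (min_width=3, slack=17)
Total lines: 6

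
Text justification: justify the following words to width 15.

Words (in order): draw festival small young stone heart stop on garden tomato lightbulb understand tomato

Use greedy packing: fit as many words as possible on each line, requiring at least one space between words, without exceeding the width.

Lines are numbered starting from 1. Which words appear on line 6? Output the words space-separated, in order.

Line 1: ['draw', 'festival'] (min_width=13, slack=2)
Line 2: ['small', 'young'] (min_width=11, slack=4)
Line 3: ['stone', 'heart'] (min_width=11, slack=4)
Line 4: ['stop', 'on', 'garden'] (min_width=14, slack=1)
Line 5: ['tomato'] (min_width=6, slack=9)
Line 6: ['lightbulb'] (min_width=9, slack=6)
Line 7: ['understand'] (min_width=10, slack=5)
Line 8: ['tomato'] (min_width=6, slack=9)

Answer: lightbulb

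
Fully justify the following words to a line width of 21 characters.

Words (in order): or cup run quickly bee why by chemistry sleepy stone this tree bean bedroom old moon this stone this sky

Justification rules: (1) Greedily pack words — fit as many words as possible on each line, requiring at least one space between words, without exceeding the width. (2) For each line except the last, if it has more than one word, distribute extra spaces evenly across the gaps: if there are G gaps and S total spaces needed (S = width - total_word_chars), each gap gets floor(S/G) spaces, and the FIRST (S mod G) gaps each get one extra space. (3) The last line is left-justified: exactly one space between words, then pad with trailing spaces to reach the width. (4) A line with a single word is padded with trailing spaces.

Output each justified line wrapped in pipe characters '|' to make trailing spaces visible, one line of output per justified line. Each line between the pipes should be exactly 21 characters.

Answer: |or  cup  run  quickly|
|bee  why by chemistry|
|sleepy   stone   this|
|tree bean bedroom old|
|moon  this stone this|
|sky                  |

Derivation:
Line 1: ['or', 'cup', 'run', 'quickly'] (min_width=18, slack=3)
Line 2: ['bee', 'why', 'by', 'chemistry'] (min_width=20, slack=1)
Line 3: ['sleepy', 'stone', 'this'] (min_width=17, slack=4)
Line 4: ['tree', 'bean', 'bedroom', 'old'] (min_width=21, slack=0)
Line 5: ['moon', 'this', 'stone', 'this'] (min_width=20, slack=1)
Line 6: ['sky'] (min_width=3, slack=18)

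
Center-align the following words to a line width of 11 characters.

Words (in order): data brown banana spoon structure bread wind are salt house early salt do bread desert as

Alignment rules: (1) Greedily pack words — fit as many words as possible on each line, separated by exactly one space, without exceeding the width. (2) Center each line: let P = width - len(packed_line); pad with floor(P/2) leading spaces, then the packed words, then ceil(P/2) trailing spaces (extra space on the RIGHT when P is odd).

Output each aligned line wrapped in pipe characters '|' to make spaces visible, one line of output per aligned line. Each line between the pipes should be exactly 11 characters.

Answer: |data brown |
|  banana   |
|   spoon   |
| structure |
|bread wind |
| are salt  |
|house early|
|  salt do  |
|   bread   |
| desert as |

Derivation:
Line 1: ['data', 'brown'] (min_width=10, slack=1)
Line 2: ['banana'] (min_width=6, slack=5)
Line 3: ['spoon'] (min_width=5, slack=6)
Line 4: ['structure'] (min_width=9, slack=2)
Line 5: ['bread', 'wind'] (min_width=10, slack=1)
Line 6: ['are', 'salt'] (min_width=8, slack=3)
Line 7: ['house', 'early'] (min_width=11, slack=0)
Line 8: ['salt', 'do'] (min_width=7, slack=4)
Line 9: ['bread'] (min_width=5, slack=6)
Line 10: ['desert', 'as'] (min_width=9, slack=2)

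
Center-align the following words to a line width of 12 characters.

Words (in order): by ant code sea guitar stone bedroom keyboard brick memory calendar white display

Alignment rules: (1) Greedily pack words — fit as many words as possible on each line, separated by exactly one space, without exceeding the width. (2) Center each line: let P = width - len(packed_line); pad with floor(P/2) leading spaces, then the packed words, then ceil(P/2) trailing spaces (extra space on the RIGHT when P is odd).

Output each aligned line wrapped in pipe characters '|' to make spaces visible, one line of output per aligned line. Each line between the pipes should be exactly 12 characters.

Line 1: ['by', 'ant', 'code'] (min_width=11, slack=1)
Line 2: ['sea', 'guitar'] (min_width=10, slack=2)
Line 3: ['stone'] (min_width=5, slack=7)
Line 4: ['bedroom'] (min_width=7, slack=5)
Line 5: ['keyboard'] (min_width=8, slack=4)
Line 6: ['brick', 'memory'] (min_width=12, slack=0)
Line 7: ['calendar'] (min_width=8, slack=4)
Line 8: ['white'] (min_width=5, slack=7)
Line 9: ['display'] (min_width=7, slack=5)

Answer: |by ant code |
| sea guitar |
|   stone    |
|  bedroom   |
|  keyboard  |
|brick memory|
|  calendar  |
|   white    |
|  display   |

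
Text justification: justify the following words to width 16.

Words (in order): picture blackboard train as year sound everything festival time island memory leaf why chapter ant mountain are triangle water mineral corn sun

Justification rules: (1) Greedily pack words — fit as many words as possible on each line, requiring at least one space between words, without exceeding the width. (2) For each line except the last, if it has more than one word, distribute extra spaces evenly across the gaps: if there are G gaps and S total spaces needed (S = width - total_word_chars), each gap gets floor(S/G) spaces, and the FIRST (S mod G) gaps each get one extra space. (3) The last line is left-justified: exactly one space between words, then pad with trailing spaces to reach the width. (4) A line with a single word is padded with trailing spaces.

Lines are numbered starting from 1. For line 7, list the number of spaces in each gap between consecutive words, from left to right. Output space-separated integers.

Line 1: ['picture'] (min_width=7, slack=9)
Line 2: ['blackboard', 'train'] (min_width=16, slack=0)
Line 3: ['as', 'year', 'sound'] (min_width=13, slack=3)
Line 4: ['everything'] (min_width=10, slack=6)
Line 5: ['festival', 'time'] (min_width=13, slack=3)
Line 6: ['island', 'memory'] (min_width=13, slack=3)
Line 7: ['leaf', 'why', 'chapter'] (min_width=16, slack=0)
Line 8: ['ant', 'mountain', 'are'] (min_width=16, slack=0)
Line 9: ['triangle', 'water'] (min_width=14, slack=2)
Line 10: ['mineral', 'corn', 'sun'] (min_width=16, slack=0)

Answer: 1 1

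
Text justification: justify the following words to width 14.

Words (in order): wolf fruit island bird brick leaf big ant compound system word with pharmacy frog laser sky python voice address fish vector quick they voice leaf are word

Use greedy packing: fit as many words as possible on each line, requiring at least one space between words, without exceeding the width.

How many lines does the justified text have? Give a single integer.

Answer: 12

Derivation:
Line 1: ['wolf', 'fruit'] (min_width=10, slack=4)
Line 2: ['island', 'bird'] (min_width=11, slack=3)
Line 3: ['brick', 'leaf', 'big'] (min_width=14, slack=0)
Line 4: ['ant', 'compound'] (min_width=12, slack=2)
Line 5: ['system', 'word'] (min_width=11, slack=3)
Line 6: ['with', 'pharmacy'] (min_width=13, slack=1)
Line 7: ['frog', 'laser', 'sky'] (min_width=14, slack=0)
Line 8: ['python', 'voice'] (min_width=12, slack=2)
Line 9: ['address', 'fish'] (min_width=12, slack=2)
Line 10: ['vector', 'quick'] (min_width=12, slack=2)
Line 11: ['they', 'voice'] (min_width=10, slack=4)
Line 12: ['leaf', 'are', 'word'] (min_width=13, slack=1)
Total lines: 12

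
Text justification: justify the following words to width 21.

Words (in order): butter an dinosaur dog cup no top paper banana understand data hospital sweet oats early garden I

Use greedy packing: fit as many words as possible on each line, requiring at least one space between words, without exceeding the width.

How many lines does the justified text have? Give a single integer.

Line 1: ['butter', 'an', 'dinosaur'] (min_width=18, slack=3)
Line 2: ['dog', 'cup', 'no', 'top', 'paper'] (min_width=20, slack=1)
Line 3: ['banana', 'understand'] (min_width=17, slack=4)
Line 4: ['data', 'hospital', 'sweet'] (min_width=19, slack=2)
Line 5: ['oats', 'early', 'garden', 'I'] (min_width=19, slack=2)
Total lines: 5

Answer: 5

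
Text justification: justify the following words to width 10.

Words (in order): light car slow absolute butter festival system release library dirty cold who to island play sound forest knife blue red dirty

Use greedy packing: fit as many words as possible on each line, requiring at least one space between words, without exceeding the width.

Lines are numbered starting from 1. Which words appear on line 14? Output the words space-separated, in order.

Answer: knife blue

Derivation:
Line 1: ['light', 'car'] (min_width=9, slack=1)
Line 2: ['slow'] (min_width=4, slack=6)
Line 3: ['absolute'] (min_width=8, slack=2)
Line 4: ['butter'] (min_width=6, slack=4)
Line 5: ['festival'] (min_width=8, slack=2)
Line 6: ['system'] (min_width=6, slack=4)
Line 7: ['release'] (min_width=7, slack=3)
Line 8: ['library'] (min_width=7, slack=3)
Line 9: ['dirty', 'cold'] (min_width=10, slack=0)
Line 10: ['who', 'to'] (min_width=6, slack=4)
Line 11: ['island'] (min_width=6, slack=4)
Line 12: ['play', 'sound'] (min_width=10, slack=0)
Line 13: ['forest'] (min_width=6, slack=4)
Line 14: ['knife', 'blue'] (min_width=10, slack=0)
Line 15: ['red', 'dirty'] (min_width=9, slack=1)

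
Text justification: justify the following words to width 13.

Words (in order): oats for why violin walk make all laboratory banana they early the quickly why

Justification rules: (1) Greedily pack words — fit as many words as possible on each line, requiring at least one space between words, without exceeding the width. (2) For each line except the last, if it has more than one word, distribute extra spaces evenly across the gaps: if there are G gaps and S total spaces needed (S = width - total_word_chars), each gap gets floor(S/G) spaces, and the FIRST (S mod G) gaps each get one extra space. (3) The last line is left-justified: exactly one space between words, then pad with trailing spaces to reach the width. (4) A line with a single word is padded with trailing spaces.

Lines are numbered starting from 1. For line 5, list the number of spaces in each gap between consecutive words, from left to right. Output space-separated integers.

Answer: 3

Derivation:
Line 1: ['oats', 'for', 'why'] (min_width=12, slack=1)
Line 2: ['violin', 'walk'] (min_width=11, slack=2)
Line 3: ['make', 'all'] (min_width=8, slack=5)
Line 4: ['laboratory'] (min_width=10, slack=3)
Line 5: ['banana', 'they'] (min_width=11, slack=2)
Line 6: ['early', 'the'] (min_width=9, slack=4)
Line 7: ['quickly', 'why'] (min_width=11, slack=2)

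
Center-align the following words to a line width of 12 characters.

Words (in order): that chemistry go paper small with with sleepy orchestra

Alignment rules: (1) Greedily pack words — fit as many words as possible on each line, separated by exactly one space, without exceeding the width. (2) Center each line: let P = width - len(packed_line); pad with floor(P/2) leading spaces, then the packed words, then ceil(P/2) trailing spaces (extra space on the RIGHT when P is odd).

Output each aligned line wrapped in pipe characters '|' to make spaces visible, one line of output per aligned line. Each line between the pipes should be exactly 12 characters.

Answer: |    that    |
|chemistry go|
|paper small |
| with with  |
|   sleepy   |
| orchestra  |

Derivation:
Line 1: ['that'] (min_width=4, slack=8)
Line 2: ['chemistry', 'go'] (min_width=12, slack=0)
Line 3: ['paper', 'small'] (min_width=11, slack=1)
Line 4: ['with', 'with'] (min_width=9, slack=3)
Line 5: ['sleepy'] (min_width=6, slack=6)
Line 6: ['orchestra'] (min_width=9, slack=3)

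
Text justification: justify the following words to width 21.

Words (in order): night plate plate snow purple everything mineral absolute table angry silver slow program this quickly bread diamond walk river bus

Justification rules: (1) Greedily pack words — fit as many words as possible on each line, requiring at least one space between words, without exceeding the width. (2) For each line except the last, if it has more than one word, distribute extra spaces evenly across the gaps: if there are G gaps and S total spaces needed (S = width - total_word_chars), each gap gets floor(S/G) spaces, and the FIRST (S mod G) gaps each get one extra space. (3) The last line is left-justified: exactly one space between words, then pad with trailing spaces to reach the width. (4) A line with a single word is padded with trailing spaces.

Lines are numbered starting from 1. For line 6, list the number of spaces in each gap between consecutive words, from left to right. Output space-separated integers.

Answer: 3 2

Derivation:
Line 1: ['night', 'plate', 'plate'] (min_width=17, slack=4)
Line 2: ['snow', 'purple'] (min_width=11, slack=10)
Line 3: ['everything', 'mineral'] (min_width=18, slack=3)
Line 4: ['absolute', 'table', 'angry'] (min_width=20, slack=1)
Line 5: ['silver', 'slow', 'program'] (min_width=19, slack=2)
Line 6: ['this', 'quickly', 'bread'] (min_width=18, slack=3)
Line 7: ['diamond', 'walk', 'river'] (min_width=18, slack=3)
Line 8: ['bus'] (min_width=3, slack=18)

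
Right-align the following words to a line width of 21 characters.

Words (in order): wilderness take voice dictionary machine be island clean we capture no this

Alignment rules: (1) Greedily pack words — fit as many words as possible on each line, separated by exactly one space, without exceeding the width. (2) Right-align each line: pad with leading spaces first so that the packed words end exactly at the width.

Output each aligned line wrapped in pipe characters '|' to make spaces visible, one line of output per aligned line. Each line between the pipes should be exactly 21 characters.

Answer: |wilderness take voice|
|dictionary machine be|
|      island clean we|
|      capture no this|

Derivation:
Line 1: ['wilderness', 'take', 'voice'] (min_width=21, slack=0)
Line 2: ['dictionary', 'machine', 'be'] (min_width=21, slack=0)
Line 3: ['island', 'clean', 'we'] (min_width=15, slack=6)
Line 4: ['capture', 'no', 'this'] (min_width=15, slack=6)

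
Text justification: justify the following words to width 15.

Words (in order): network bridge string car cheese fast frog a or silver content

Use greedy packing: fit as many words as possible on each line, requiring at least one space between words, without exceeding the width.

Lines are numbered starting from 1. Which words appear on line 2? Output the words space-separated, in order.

Answer: string car

Derivation:
Line 1: ['network', 'bridge'] (min_width=14, slack=1)
Line 2: ['string', 'car'] (min_width=10, slack=5)
Line 3: ['cheese', 'fast'] (min_width=11, slack=4)
Line 4: ['frog', 'a', 'or'] (min_width=9, slack=6)
Line 5: ['silver', 'content'] (min_width=14, slack=1)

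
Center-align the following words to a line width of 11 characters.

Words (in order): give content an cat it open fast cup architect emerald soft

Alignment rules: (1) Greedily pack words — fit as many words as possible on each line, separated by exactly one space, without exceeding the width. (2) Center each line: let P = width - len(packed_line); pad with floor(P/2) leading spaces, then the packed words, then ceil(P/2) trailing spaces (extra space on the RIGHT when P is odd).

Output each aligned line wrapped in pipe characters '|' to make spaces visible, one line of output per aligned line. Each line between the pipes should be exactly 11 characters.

Answer: |   give    |
|content an |
|cat it open|
| fast cup  |
| architect |
|  emerald  |
|   soft    |

Derivation:
Line 1: ['give'] (min_width=4, slack=7)
Line 2: ['content', 'an'] (min_width=10, slack=1)
Line 3: ['cat', 'it', 'open'] (min_width=11, slack=0)
Line 4: ['fast', 'cup'] (min_width=8, slack=3)
Line 5: ['architect'] (min_width=9, slack=2)
Line 6: ['emerald'] (min_width=7, slack=4)
Line 7: ['soft'] (min_width=4, slack=7)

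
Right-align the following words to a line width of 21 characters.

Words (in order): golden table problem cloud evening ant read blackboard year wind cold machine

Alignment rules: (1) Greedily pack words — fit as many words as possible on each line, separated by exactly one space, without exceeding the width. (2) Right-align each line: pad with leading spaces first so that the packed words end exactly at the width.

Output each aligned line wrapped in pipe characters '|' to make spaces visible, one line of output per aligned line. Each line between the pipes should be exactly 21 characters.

Line 1: ['golden', 'table', 'problem'] (min_width=20, slack=1)
Line 2: ['cloud', 'evening', 'ant'] (min_width=17, slack=4)
Line 3: ['read', 'blackboard', 'year'] (min_width=20, slack=1)
Line 4: ['wind', 'cold', 'machine'] (min_width=17, slack=4)

Answer: | golden table problem|
|    cloud evening ant|
| read blackboard year|
|    wind cold machine|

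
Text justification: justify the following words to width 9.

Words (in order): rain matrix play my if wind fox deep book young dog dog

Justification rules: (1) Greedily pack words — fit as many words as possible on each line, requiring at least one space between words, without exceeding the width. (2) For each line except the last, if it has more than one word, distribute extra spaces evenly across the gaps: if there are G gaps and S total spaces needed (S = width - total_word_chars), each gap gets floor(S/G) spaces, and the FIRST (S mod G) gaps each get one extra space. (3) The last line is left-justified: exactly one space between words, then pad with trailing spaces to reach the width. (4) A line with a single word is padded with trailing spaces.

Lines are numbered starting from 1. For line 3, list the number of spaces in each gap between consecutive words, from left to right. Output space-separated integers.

Answer: 3

Derivation:
Line 1: ['rain'] (min_width=4, slack=5)
Line 2: ['matrix'] (min_width=6, slack=3)
Line 3: ['play', 'my'] (min_width=7, slack=2)
Line 4: ['if', 'wind'] (min_width=7, slack=2)
Line 5: ['fox', 'deep'] (min_width=8, slack=1)
Line 6: ['book'] (min_width=4, slack=5)
Line 7: ['young', 'dog'] (min_width=9, slack=0)
Line 8: ['dog'] (min_width=3, slack=6)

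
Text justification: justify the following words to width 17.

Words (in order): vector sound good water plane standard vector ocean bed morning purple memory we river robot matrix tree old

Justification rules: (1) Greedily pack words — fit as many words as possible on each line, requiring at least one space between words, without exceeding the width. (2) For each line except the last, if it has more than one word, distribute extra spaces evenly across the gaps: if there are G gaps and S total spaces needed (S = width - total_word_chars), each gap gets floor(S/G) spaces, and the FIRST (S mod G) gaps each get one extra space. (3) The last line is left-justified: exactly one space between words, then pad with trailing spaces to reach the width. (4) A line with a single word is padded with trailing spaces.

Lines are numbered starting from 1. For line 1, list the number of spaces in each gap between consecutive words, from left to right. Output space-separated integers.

Answer: 1 1

Derivation:
Line 1: ['vector', 'sound', 'good'] (min_width=17, slack=0)
Line 2: ['water', 'plane'] (min_width=11, slack=6)
Line 3: ['standard', 'vector'] (min_width=15, slack=2)
Line 4: ['ocean', 'bed', 'morning'] (min_width=17, slack=0)
Line 5: ['purple', 'memory', 'we'] (min_width=16, slack=1)
Line 6: ['river', 'robot'] (min_width=11, slack=6)
Line 7: ['matrix', 'tree', 'old'] (min_width=15, slack=2)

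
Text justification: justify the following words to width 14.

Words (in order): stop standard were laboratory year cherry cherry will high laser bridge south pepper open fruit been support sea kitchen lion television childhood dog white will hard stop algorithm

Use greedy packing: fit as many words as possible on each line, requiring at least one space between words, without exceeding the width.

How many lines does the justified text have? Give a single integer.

Answer: 16

Derivation:
Line 1: ['stop', 'standard'] (min_width=13, slack=1)
Line 2: ['were'] (min_width=4, slack=10)
Line 3: ['laboratory'] (min_width=10, slack=4)
Line 4: ['year', 'cherry'] (min_width=11, slack=3)
Line 5: ['cherry', 'will'] (min_width=11, slack=3)
Line 6: ['high', 'laser'] (min_width=10, slack=4)
Line 7: ['bridge', 'south'] (min_width=12, slack=2)
Line 8: ['pepper', 'open'] (min_width=11, slack=3)
Line 9: ['fruit', 'been'] (min_width=10, slack=4)
Line 10: ['support', 'sea'] (min_width=11, slack=3)
Line 11: ['kitchen', 'lion'] (min_width=12, slack=2)
Line 12: ['television'] (min_width=10, slack=4)
Line 13: ['childhood', 'dog'] (min_width=13, slack=1)
Line 14: ['white', 'will'] (min_width=10, slack=4)
Line 15: ['hard', 'stop'] (min_width=9, slack=5)
Line 16: ['algorithm'] (min_width=9, slack=5)
Total lines: 16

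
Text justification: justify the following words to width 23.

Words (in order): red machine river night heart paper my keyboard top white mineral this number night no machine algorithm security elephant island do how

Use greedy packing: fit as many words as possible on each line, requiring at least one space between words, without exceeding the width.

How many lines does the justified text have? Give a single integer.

Line 1: ['red', 'machine', 'river', 'night'] (min_width=23, slack=0)
Line 2: ['heart', 'paper', 'my', 'keyboard'] (min_width=23, slack=0)
Line 3: ['top', 'white', 'mineral', 'this'] (min_width=22, slack=1)
Line 4: ['number', 'night', 'no', 'machine'] (min_width=23, slack=0)
Line 5: ['algorithm', 'security'] (min_width=18, slack=5)
Line 6: ['elephant', 'island', 'do', 'how'] (min_width=22, slack=1)
Total lines: 6

Answer: 6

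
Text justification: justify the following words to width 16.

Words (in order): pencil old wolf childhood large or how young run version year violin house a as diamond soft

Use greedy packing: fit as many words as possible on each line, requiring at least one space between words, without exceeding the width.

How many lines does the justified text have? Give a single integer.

Answer: 6

Derivation:
Line 1: ['pencil', 'old', 'wolf'] (min_width=15, slack=1)
Line 2: ['childhood', 'large'] (min_width=15, slack=1)
Line 3: ['or', 'how', 'young', 'run'] (min_width=16, slack=0)
Line 4: ['version', 'year'] (min_width=12, slack=4)
Line 5: ['violin', 'house', 'a'] (min_width=14, slack=2)
Line 6: ['as', 'diamond', 'soft'] (min_width=15, slack=1)
Total lines: 6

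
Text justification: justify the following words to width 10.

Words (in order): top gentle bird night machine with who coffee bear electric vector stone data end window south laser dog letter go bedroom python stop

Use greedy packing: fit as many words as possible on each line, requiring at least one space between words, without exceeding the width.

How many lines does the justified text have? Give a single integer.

Answer: 16

Derivation:
Line 1: ['top', 'gentle'] (min_width=10, slack=0)
Line 2: ['bird', 'night'] (min_width=10, slack=0)
Line 3: ['machine'] (min_width=7, slack=3)
Line 4: ['with', 'who'] (min_width=8, slack=2)
Line 5: ['coffee'] (min_width=6, slack=4)
Line 6: ['bear'] (min_width=4, slack=6)
Line 7: ['electric'] (min_width=8, slack=2)
Line 8: ['vector'] (min_width=6, slack=4)
Line 9: ['stone', 'data'] (min_width=10, slack=0)
Line 10: ['end', 'window'] (min_width=10, slack=0)
Line 11: ['south'] (min_width=5, slack=5)
Line 12: ['laser', 'dog'] (min_width=9, slack=1)
Line 13: ['letter', 'go'] (min_width=9, slack=1)
Line 14: ['bedroom'] (min_width=7, slack=3)
Line 15: ['python'] (min_width=6, slack=4)
Line 16: ['stop'] (min_width=4, slack=6)
Total lines: 16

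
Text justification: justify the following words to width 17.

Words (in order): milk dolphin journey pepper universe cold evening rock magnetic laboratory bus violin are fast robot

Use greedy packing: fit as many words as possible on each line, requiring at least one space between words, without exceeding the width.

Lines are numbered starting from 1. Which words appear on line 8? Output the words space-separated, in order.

Line 1: ['milk', 'dolphin'] (min_width=12, slack=5)
Line 2: ['journey', 'pepper'] (min_width=14, slack=3)
Line 3: ['universe', 'cold'] (min_width=13, slack=4)
Line 4: ['evening', 'rock'] (min_width=12, slack=5)
Line 5: ['magnetic'] (min_width=8, slack=9)
Line 6: ['laboratory', 'bus'] (min_width=14, slack=3)
Line 7: ['violin', 'are', 'fast'] (min_width=15, slack=2)
Line 8: ['robot'] (min_width=5, slack=12)

Answer: robot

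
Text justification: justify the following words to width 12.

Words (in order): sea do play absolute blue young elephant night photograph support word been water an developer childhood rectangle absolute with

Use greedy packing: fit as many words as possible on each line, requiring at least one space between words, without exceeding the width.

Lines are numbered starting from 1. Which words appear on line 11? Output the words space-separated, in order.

Line 1: ['sea', 'do', 'play'] (min_width=11, slack=1)
Line 2: ['absolute'] (min_width=8, slack=4)
Line 3: ['blue', 'young'] (min_width=10, slack=2)
Line 4: ['elephant'] (min_width=8, slack=4)
Line 5: ['night'] (min_width=5, slack=7)
Line 6: ['photograph'] (min_width=10, slack=2)
Line 7: ['support', 'word'] (min_width=12, slack=0)
Line 8: ['been', 'water'] (min_width=10, slack=2)
Line 9: ['an', 'developer'] (min_width=12, slack=0)
Line 10: ['childhood'] (min_width=9, slack=3)
Line 11: ['rectangle'] (min_width=9, slack=3)
Line 12: ['absolute'] (min_width=8, slack=4)
Line 13: ['with'] (min_width=4, slack=8)

Answer: rectangle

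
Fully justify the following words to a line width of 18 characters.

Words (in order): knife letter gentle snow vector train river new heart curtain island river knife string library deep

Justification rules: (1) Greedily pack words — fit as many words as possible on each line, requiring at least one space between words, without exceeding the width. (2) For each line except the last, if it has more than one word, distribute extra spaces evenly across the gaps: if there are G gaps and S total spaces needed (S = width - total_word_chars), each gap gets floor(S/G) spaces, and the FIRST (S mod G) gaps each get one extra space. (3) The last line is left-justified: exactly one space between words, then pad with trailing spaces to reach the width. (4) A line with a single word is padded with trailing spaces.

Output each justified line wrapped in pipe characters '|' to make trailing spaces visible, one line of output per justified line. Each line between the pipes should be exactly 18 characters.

Line 1: ['knife', 'letter'] (min_width=12, slack=6)
Line 2: ['gentle', 'snow', 'vector'] (min_width=18, slack=0)
Line 3: ['train', 'river', 'new'] (min_width=15, slack=3)
Line 4: ['heart', 'curtain'] (min_width=13, slack=5)
Line 5: ['island', 'river', 'knife'] (min_width=18, slack=0)
Line 6: ['string', 'library'] (min_width=14, slack=4)
Line 7: ['deep'] (min_width=4, slack=14)

Answer: |knife       letter|
|gentle snow vector|
|train   river  new|
|heart      curtain|
|island river knife|
|string     library|
|deep              |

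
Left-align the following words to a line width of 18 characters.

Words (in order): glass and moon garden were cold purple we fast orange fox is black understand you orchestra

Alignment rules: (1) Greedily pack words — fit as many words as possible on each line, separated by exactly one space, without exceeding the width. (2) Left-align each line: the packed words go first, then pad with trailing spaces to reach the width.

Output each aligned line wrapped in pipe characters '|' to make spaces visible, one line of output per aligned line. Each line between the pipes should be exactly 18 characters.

Line 1: ['glass', 'and', 'moon'] (min_width=14, slack=4)
Line 2: ['garden', 'were', 'cold'] (min_width=16, slack=2)
Line 3: ['purple', 'we', 'fast'] (min_width=14, slack=4)
Line 4: ['orange', 'fox', 'is'] (min_width=13, slack=5)
Line 5: ['black', 'understand'] (min_width=16, slack=2)
Line 6: ['you', 'orchestra'] (min_width=13, slack=5)

Answer: |glass and moon    |
|garden were cold  |
|purple we fast    |
|orange fox is     |
|black understand  |
|you orchestra     |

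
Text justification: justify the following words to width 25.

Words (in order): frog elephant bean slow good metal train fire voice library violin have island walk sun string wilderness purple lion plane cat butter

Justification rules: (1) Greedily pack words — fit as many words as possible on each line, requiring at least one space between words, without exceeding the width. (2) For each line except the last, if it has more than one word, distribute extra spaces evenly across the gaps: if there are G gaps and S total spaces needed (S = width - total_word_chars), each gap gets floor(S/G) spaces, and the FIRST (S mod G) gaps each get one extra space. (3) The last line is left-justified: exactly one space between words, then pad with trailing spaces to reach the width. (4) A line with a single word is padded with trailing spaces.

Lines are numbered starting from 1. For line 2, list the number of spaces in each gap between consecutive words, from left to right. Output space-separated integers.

Line 1: ['frog', 'elephant', 'bean', 'slow'] (min_width=23, slack=2)
Line 2: ['good', 'metal', 'train', 'fire'] (min_width=21, slack=4)
Line 3: ['voice', 'library', 'violin', 'have'] (min_width=25, slack=0)
Line 4: ['island', 'walk', 'sun', 'string'] (min_width=22, slack=3)
Line 5: ['wilderness', 'purple', 'lion'] (min_width=22, slack=3)
Line 6: ['plane', 'cat', 'butter'] (min_width=16, slack=9)

Answer: 3 2 2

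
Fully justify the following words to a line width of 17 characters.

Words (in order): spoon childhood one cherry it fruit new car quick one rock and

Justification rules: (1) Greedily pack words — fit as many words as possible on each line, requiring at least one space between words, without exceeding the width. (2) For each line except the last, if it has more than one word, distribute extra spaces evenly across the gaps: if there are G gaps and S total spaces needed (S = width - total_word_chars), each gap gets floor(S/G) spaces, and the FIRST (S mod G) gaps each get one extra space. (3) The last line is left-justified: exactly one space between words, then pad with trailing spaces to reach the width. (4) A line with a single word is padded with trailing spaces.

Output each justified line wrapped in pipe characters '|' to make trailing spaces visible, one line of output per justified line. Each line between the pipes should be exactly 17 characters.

Line 1: ['spoon', 'childhood'] (min_width=15, slack=2)
Line 2: ['one', 'cherry', 'it'] (min_width=13, slack=4)
Line 3: ['fruit', 'new', 'car'] (min_width=13, slack=4)
Line 4: ['quick', 'one', 'rock'] (min_width=14, slack=3)
Line 5: ['and'] (min_width=3, slack=14)

Answer: |spoon   childhood|
|one   cherry   it|
|fruit   new   car|
|quick   one  rock|
|and              |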